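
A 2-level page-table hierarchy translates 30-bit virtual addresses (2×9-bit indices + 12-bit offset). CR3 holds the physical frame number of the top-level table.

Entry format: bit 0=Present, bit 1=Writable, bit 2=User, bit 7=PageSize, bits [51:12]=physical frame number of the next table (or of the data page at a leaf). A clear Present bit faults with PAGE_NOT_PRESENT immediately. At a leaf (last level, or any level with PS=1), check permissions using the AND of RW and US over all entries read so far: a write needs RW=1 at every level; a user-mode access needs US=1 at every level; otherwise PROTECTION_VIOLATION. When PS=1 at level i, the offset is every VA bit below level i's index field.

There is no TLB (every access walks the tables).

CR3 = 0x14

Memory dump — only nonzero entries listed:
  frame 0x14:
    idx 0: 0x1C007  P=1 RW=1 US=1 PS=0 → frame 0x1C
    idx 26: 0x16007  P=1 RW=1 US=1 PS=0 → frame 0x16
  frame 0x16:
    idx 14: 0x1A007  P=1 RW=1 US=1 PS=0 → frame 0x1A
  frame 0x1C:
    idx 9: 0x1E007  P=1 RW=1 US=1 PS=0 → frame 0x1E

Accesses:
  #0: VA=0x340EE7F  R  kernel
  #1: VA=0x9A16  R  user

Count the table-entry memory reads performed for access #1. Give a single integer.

Per-access translation:
#0 VA=0x340EE7F (r,kernel):
  [0] read 0x14 idx=26: raw=0x16007 flags P=1 W=1 U=1 S=0
  [1] read 0x16 idx=14: raw=0x1A007 flags P=1 W=1 U=1 S=0
  ⇒ phys 0x1AE7F  [2 reads]
#1 VA=0x9A16 (r,user):
  [0] read 0x14 idx=0: raw=0x1C007 flags P=1 W=1 U=1 S=0
  [1] read 0x1C idx=9: raw=0x1E007 flags P=1 W=1 U=1 S=0
  ⇒ phys 0x1EA16  [2 reads]

Entries read for #1: 2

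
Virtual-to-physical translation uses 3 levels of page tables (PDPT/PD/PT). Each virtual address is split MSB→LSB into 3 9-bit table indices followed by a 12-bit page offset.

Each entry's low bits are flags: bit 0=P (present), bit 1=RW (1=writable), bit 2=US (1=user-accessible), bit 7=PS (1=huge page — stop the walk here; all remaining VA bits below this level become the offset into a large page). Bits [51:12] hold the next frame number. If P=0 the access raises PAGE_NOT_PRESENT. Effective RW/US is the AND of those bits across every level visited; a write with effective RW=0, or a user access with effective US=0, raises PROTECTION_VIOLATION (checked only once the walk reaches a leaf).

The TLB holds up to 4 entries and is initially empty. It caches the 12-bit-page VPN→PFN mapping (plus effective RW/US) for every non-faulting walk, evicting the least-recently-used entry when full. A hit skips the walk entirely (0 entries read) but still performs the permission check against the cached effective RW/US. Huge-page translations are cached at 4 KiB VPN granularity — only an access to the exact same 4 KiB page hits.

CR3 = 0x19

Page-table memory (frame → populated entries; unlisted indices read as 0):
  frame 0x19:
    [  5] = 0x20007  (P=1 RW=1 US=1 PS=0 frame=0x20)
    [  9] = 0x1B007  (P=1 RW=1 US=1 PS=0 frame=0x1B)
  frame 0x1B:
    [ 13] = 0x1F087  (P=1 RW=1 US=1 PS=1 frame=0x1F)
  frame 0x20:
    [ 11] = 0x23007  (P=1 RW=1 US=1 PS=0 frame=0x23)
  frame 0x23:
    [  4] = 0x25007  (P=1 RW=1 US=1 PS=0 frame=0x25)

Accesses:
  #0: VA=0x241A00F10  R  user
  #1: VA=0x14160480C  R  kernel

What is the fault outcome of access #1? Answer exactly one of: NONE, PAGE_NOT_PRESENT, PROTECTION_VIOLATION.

Per-access translation:
#0 VA=0x241A00F10 (r,user):
  [0] read 0x19 idx=9: raw=0x1B007 flags P=1 W=1 U=1 S=0
  [1] read 0x1B idx=13: raw=0x1F087 flags P=1 W=1 U=1 S=1
  → PA=0x1FF10 (huge @L1)  (2 entries read)
#1 VA=0x14160480C (r,kernel):
  [0] read 0x19 idx=5: raw=0x20007 flags P=1 W=1 U=1 S=0
  [1] read 0x20 idx=11: raw=0x23007 flags P=1 W=1 U=1 S=0
  [2] read 0x23 idx=4: raw=0x25007 flags P=1 W=1 U=1 S=0
  → PA=0x2580C  (3 entries read)

Access #1 fault: NONE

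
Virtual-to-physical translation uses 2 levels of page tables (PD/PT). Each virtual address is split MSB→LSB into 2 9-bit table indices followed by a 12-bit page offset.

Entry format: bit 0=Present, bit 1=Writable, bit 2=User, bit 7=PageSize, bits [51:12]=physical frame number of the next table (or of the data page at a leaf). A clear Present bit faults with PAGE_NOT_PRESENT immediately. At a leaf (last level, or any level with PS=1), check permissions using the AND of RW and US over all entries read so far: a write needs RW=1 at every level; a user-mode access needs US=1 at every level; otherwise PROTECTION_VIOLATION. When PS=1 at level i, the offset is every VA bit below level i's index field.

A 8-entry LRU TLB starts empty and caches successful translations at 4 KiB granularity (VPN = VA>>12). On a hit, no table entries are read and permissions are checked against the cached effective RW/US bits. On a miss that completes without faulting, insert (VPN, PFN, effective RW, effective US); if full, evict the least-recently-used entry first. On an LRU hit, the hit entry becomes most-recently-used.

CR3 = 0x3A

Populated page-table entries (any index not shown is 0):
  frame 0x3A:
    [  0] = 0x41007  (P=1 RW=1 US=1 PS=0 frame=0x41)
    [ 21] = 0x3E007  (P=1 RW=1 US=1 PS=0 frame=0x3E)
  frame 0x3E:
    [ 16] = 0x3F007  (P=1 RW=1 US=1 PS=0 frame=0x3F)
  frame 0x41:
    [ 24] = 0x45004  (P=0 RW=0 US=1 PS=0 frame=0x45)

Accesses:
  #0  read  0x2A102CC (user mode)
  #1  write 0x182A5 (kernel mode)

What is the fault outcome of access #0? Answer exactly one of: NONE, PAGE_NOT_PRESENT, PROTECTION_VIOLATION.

Walk each access:
#0 VA=0x2A102CC (r,user):
  L0: frame=0x3A idx=21 entry=0x3E007 [P=1 RW=1 US=1 PS=0]
  L1: frame=0x3E idx=16 entry=0x3F007 [P=1 RW=1 US=1 PS=0]
  → PA=0x3F2CC  (2 entries read)
#1 VA=0x182A5 (w,kernel):
  L0: frame=0x3A idx=0 entry=0x41007 [P=1 RW=1 US=1 PS=0]
  L1: frame=0x41 idx=24 entry=0x45004 [P=0 RW=0 US=1 PS=0]
  → PAGE_NOT_PRESENT  (2 entries read)

Access #0 fault: NONE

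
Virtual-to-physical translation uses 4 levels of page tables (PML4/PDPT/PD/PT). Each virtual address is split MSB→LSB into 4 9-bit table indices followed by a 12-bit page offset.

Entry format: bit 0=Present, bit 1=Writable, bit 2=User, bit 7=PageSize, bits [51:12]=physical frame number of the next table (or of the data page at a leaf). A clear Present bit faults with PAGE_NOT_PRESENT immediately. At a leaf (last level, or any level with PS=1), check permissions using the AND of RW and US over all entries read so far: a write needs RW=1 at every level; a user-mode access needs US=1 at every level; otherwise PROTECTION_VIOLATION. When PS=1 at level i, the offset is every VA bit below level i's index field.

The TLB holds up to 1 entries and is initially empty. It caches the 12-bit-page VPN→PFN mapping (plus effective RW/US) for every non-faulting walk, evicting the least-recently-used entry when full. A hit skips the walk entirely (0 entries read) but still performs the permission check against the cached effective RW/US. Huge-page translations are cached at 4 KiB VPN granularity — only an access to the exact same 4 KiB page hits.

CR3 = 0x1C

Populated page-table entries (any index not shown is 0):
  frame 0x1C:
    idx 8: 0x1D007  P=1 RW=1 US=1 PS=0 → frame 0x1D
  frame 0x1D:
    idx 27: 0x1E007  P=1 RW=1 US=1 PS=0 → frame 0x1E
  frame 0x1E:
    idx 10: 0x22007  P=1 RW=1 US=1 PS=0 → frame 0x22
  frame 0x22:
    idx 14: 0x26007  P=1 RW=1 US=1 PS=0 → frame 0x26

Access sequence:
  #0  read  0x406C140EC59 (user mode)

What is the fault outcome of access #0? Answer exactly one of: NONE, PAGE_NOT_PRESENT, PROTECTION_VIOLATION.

Trace:
#0 VA=0x406C140EC59 (r,user):
  L0: frame=0x1C idx=8 entry=0x1D007 [P=1 RW=1 US=1 PS=0]
  L1: frame=0x1D idx=27 entry=0x1E007 [P=1 RW=1 US=1 PS=0]
  L2: frame=0x1E idx=10 entry=0x22007 [P=1 RW=1 US=1 PS=0]
  L3: frame=0x22 idx=14 entry=0x26007 [P=1 RW=1 US=1 PS=0]
  ✓ 0x26C59  — 4 lookups

Access #0 fault: NONE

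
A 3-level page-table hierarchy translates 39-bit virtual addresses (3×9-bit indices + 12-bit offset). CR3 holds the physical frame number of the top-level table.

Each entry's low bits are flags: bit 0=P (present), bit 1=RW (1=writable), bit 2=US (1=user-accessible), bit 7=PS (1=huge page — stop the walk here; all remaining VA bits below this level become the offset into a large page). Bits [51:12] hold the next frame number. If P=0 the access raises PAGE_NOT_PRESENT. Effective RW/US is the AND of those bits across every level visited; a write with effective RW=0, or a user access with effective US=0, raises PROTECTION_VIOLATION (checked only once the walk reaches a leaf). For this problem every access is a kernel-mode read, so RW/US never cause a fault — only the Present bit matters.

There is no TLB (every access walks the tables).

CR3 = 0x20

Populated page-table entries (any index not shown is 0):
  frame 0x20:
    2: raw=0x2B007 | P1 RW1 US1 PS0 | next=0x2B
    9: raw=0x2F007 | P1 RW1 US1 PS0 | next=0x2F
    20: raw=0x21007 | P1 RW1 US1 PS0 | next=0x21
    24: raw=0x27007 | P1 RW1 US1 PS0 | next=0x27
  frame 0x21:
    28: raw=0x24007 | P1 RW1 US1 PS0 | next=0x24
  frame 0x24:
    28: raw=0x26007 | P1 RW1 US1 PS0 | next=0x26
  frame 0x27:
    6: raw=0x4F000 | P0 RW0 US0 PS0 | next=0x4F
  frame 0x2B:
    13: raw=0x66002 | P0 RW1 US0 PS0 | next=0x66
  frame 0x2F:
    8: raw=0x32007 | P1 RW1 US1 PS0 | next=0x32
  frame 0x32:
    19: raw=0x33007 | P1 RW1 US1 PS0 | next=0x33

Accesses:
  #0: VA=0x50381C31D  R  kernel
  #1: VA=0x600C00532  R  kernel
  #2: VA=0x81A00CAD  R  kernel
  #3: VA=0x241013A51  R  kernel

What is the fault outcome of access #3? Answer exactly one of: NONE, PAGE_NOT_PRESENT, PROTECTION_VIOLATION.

Trace:
#0 VA=0x50381C31D (r,kernel):
  [0] read 0x20 idx=20: raw=0x21007 flags P=1 W=1 U=1 S=0
  [1] read 0x21 idx=28: raw=0x24007 flags P=1 W=1 U=1 S=0
  [2] read 0x24 idx=28: raw=0x26007 flags P=1 W=1 U=1 S=0
  ✓ 0x2631D  — 3 lookups
#1 VA=0x600C00532 (r,kernel):
  [0] read 0x20 idx=24: raw=0x27007 flags P=1 W=1 U=1 S=0
  [1] read 0x27 idx=6: raw=0x4F000 flags P=0 W=0 U=0 S=0
  → PAGE_NOT_PRESENT  (2 entries read)
#2 VA=0x81A00CAD (r,kernel):
  [0] read 0x20 idx=2: raw=0x2B007 flags P=1 W=1 U=1 S=0
  [1] read 0x2B idx=13: raw=0x66002 flags P=0 W=1 U=0 S=0
  → PAGE_NOT_PRESENT  (2 entries read)
#3 VA=0x241013A51 (r,kernel):
  [0] read 0x20 idx=9: raw=0x2F007 flags P=1 W=1 U=1 S=0
  [1] read 0x2F idx=8: raw=0x32007 flags P=1 W=1 U=1 S=0
  [2] read 0x32 idx=19: raw=0x33007 flags P=1 W=1 U=1 S=0
  ✓ 0x33A51  — 3 lookups

Access #3 fault: NONE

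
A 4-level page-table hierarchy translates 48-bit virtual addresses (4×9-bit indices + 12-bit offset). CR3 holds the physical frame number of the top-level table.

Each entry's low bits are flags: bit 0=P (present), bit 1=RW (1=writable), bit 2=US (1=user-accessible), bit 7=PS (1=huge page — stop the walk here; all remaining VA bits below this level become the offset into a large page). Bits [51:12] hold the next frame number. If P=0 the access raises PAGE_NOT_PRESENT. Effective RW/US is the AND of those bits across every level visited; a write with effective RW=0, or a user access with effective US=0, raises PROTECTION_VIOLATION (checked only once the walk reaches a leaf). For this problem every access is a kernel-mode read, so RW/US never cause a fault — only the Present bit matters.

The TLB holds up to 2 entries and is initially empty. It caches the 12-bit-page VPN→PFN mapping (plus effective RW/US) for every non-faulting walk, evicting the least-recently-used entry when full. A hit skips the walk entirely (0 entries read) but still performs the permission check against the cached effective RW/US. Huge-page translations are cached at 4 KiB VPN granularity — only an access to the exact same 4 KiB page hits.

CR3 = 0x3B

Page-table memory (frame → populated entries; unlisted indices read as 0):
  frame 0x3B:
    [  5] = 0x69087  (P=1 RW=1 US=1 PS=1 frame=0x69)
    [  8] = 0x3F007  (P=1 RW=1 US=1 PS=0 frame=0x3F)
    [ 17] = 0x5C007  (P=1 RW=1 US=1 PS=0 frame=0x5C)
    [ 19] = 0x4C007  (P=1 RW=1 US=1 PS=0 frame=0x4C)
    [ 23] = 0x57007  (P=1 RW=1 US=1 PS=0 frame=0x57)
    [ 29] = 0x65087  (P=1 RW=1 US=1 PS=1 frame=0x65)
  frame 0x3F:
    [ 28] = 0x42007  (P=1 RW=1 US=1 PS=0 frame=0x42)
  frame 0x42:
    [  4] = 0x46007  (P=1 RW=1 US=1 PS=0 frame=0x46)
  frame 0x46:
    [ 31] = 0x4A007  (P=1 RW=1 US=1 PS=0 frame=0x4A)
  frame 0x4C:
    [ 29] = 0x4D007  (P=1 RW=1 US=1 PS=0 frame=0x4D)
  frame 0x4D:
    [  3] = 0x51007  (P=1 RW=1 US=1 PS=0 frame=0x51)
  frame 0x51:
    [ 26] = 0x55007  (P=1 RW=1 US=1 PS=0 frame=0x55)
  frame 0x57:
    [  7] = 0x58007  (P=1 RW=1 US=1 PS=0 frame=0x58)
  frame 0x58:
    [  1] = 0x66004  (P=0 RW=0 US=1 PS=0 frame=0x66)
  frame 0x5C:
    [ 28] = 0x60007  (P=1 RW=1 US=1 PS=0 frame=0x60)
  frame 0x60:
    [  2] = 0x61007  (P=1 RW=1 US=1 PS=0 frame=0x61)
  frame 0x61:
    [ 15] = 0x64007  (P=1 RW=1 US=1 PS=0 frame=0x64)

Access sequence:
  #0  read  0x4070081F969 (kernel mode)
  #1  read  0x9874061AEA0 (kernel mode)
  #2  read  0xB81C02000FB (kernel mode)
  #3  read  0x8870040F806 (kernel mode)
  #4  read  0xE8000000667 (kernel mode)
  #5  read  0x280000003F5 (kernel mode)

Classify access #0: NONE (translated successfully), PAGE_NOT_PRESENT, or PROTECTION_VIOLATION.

Walk each access:
#0 VA=0x4070081F969 (r,kernel):
  L0 @0x3B[8] → 0x3F007  P=1,RW=1,US=1,PS=0
  L1 @0x3F[28] → 0x42007  P=1,RW=1,US=1,PS=0
  L2 @0x42[4] → 0x46007  P=1,RW=1,US=1,PS=0
  L3 @0x46[31] → 0x4A007  P=1,RW=1,US=1,PS=0
  ⇒ phys 0x4A969  [4 reads]
#1 VA=0x9874061AEA0 (r,kernel):
  L0 @0x3B[19] → 0x4C007  P=1,RW=1,US=1,PS=0
  L1 @0x4C[29] → 0x4D007  P=1,RW=1,US=1,PS=0
  L2 @0x4D[3] → 0x51007  P=1,RW=1,US=1,PS=0
  L3 @0x51[26] → 0x55007  P=1,RW=1,US=1,PS=0
  ⇒ phys 0x55EA0  [4 reads]
#2 VA=0xB81C02000FB (r,kernel):
  L0 @0x3B[23] → 0x57007  P=1,RW=1,US=1,PS=0
  L1 @0x57[7] → 0x58007  P=1,RW=1,US=1,PS=0
  L2 @0x58[1] → 0x66004  P=0,RW=0,US=1,PS=0
  ⇒ fault: PAGE_NOT_PRESENT  — 3 lookups
#3 VA=0x8870040F806 (r,kernel):
  L0 @0x3B[17] → 0x5C007  P=1,RW=1,US=1,PS=0
  L1 @0x5C[28] → 0x60007  P=1,RW=1,US=1,PS=0
  L2 @0x60[2] → 0x61007  P=1,RW=1,US=1,PS=0
  L3 @0x61[15] → 0x64007  P=1,RW=1,US=1,PS=0
  ⇒ phys 0x64806  [4 reads]
#4 VA=0xE8000000667 (r,kernel):
  L0 @0x3B[29] → 0x65087  P=1,RW=1,US=1,PS=1
  ⇒ phys 0x65667 (huge @L0)  [1 reads]
#5 VA=0x280000003F5 (r,kernel):
  L0 @0x3B[5] → 0x69087  P=1,RW=1,US=1,PS=1
  ⇒ phys 0x693F5 (huge @L0)  [1 reads]

Access #0 fault: NONE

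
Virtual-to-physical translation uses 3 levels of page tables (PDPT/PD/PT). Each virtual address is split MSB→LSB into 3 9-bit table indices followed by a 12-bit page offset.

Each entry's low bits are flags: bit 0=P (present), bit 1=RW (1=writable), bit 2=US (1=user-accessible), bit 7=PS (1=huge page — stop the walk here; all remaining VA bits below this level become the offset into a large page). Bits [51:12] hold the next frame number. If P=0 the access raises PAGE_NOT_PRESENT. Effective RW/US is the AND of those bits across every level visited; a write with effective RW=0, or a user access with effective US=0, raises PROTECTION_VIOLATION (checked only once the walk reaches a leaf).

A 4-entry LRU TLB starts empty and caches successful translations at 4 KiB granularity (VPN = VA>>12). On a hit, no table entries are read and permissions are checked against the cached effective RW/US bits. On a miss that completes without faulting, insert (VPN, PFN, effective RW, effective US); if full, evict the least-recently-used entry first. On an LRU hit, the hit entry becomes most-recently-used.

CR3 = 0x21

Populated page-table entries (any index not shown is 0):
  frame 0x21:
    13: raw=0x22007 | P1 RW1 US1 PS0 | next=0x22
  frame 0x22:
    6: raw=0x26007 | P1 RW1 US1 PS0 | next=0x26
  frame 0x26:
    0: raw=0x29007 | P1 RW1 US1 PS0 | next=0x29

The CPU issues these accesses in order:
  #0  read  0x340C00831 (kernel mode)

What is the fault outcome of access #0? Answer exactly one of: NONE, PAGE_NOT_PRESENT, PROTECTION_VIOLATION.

Per-access translation:
#0 VA=0x340C00831 (r,kernel):
  [0] read 0x21 idx=13: raw=0x22007 flags P=1 W=1 U=1 S=0
  [1] read 0x22 idx=6: raw=0x26007 flags P=1 W=1 U=1 S=0
  [2] read 0x26 idx=0: raw=0x29007 flags P=1 W=1 U=1 S=0
  → PA=0x29831  (3 entries read)

Access #0 fault: NONE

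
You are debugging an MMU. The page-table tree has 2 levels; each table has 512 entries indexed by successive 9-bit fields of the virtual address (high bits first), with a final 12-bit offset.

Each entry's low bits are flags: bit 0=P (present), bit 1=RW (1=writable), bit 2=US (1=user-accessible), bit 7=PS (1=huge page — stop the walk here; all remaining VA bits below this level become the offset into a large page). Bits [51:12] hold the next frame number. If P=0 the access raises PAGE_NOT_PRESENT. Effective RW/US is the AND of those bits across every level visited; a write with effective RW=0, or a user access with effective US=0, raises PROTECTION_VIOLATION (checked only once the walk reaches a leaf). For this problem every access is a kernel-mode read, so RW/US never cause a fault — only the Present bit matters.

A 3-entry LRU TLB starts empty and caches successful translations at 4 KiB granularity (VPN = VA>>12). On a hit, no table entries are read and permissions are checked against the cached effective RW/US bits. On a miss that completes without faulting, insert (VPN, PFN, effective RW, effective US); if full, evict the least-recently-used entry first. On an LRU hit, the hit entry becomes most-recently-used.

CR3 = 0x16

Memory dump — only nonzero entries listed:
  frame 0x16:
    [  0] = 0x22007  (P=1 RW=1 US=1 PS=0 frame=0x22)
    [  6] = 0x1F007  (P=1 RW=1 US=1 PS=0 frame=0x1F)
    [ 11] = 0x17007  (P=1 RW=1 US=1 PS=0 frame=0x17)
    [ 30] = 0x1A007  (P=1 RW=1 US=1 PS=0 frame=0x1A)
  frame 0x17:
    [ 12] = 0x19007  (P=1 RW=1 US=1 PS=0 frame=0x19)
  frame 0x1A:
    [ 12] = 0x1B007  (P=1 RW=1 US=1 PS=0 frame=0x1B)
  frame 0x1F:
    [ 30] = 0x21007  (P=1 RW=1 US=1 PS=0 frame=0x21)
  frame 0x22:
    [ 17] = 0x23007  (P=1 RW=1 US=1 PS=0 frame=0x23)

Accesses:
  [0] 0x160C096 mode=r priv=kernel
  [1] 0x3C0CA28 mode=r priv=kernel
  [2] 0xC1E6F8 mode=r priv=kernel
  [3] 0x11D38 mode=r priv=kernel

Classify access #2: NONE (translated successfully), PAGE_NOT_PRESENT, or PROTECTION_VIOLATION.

Walk each access:
#0 VA=0x160C096 (r,kernel):
  lvl0: tbl 0x16, slot 11 ⇒ 0x17007 (P1/RW1/US1/PS0)
  lvl1: tbl 0x17, slot 12 ⇒ 0x19007 (P1/RW1/US1/PS0)
  ✓ 0x19096  — 2 lookups
#1 VA=0x3C0CA28 (r,kernel):
  lvl0: tbl 0x16, slot 30 ⇒ 0x1A007 (P1/RW1/US1/PS0)
  lvl1: tbl 0x1A, slot 12 ⇒ 0x1B007 (P1/RW1/US1/PS0)
  ✓ 0x1BA28  — 2 lookups
#2 VA=0xC1E6F8 (r,kernel):
  lvl0: tbl 0x16, slot 6 ⇒ 0x1F007 (P1/RW1/US1/PS0)
  lvl1: tbl 0x1F, slot 30 ⇒ 0x21007 (P1/RW1/US1/PS0)
  ✓ 0x216F8  — 2 lookups
#3 VA=0x11D38 (r,kernel):
  lvl0: tbl 0x16, slot 0 ⇒ 0x22007 (P1/RW1/US1/PS0)
  lvl1: tbl 0x22, slot 17 ⇒ 0x23007 (P1/RW1/US1/PS0)
  ✓ 0x23D38  — 2 lookups

Access #2 fault: NONE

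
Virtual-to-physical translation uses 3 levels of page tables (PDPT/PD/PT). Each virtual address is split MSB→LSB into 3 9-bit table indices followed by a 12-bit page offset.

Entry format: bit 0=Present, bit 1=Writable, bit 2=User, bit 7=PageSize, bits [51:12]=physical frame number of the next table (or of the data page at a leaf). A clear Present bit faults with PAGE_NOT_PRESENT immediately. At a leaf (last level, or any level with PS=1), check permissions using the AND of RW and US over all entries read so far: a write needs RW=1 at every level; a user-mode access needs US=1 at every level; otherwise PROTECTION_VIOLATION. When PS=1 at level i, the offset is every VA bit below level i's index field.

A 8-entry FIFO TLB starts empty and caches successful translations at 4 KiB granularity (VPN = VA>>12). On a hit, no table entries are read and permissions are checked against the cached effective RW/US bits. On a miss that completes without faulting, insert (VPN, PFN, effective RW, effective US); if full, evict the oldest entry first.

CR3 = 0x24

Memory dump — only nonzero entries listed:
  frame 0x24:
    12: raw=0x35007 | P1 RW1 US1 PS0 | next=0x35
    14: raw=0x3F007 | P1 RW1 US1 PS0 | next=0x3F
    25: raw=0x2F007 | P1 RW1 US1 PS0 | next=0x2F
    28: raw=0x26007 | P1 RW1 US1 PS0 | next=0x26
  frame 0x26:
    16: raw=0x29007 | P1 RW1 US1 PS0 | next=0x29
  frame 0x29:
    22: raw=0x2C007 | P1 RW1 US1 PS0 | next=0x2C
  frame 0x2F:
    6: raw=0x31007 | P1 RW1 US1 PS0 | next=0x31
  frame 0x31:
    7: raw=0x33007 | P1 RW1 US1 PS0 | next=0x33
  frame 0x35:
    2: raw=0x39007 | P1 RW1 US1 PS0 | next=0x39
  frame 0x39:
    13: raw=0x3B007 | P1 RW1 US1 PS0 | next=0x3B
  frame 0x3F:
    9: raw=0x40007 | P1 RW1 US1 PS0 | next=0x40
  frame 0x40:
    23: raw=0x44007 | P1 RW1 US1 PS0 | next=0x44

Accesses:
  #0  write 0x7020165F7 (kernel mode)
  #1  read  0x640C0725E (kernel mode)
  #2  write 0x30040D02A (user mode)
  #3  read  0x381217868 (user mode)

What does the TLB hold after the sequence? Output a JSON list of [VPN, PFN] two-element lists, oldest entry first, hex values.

Walk each access:
#0 VA=0x7020165F7 (w,kernel):
  [0] read 0x24 idx=28: raw=0x26007 flags P=1 W=1 U=1 S=0
  [1] read 0x26 idx=16: raw=0x29007 flags P=1 W=1 U=1 S=0
  [2] read 0x29 idx=22: raw=0x2C007 flags P=1 W=1 U=1 S=0
  → PA=0x2C5F7  (3 entries read)
#1 VA=0x640C0725E (r,kernel):
  [0] read 0x24 idx=25: raw=0x2F007 flags P=1 W=1 U=1 S=0
  [1] read 0x2F idx=6: raw=0x31007 flags P=1 W=1 U=1 S=0
  [2] read 0x31 idx=7: raw=0x33007 flags P=1 W=1 U=1 S=0
  → PA=0x3325E  (3 entries read)
#2 VA=0x30040D02A (w,user):
  [0] read 0x24 idx=12: raw=0x35007 flags P=1 W=1 U=1 S=0
  [1] read 0x35 idx=2: raw=0x39007 flags P=1 W=1 U=1 S=0
  [2] read 0x39 idx=13: raw=0x3B007 flags P=1 W=1 U=1 S=0
  → PA=0x3B02A  (3 entries read)
#3 VA=0x381217868 (r,user):
  [0] read 0x24 idx=14: raw=0x3F007 flags P=1 W=1 U=1 S=0
  [1] read 0x3F idx=9: raw=0x40007 flags P=1 W=1 U=1 S=0
  [2] read 0x40 idx=23: raw=0x44007 flags P=1 W=1 U=1 S=0
  → PA=0x44868  (3 entries read)

TLB: [["0x702016", "0x2C"], ["0x640C07", "0x33"], ["0x30040D", "0x3B"], ["0x381217", "0x44"]]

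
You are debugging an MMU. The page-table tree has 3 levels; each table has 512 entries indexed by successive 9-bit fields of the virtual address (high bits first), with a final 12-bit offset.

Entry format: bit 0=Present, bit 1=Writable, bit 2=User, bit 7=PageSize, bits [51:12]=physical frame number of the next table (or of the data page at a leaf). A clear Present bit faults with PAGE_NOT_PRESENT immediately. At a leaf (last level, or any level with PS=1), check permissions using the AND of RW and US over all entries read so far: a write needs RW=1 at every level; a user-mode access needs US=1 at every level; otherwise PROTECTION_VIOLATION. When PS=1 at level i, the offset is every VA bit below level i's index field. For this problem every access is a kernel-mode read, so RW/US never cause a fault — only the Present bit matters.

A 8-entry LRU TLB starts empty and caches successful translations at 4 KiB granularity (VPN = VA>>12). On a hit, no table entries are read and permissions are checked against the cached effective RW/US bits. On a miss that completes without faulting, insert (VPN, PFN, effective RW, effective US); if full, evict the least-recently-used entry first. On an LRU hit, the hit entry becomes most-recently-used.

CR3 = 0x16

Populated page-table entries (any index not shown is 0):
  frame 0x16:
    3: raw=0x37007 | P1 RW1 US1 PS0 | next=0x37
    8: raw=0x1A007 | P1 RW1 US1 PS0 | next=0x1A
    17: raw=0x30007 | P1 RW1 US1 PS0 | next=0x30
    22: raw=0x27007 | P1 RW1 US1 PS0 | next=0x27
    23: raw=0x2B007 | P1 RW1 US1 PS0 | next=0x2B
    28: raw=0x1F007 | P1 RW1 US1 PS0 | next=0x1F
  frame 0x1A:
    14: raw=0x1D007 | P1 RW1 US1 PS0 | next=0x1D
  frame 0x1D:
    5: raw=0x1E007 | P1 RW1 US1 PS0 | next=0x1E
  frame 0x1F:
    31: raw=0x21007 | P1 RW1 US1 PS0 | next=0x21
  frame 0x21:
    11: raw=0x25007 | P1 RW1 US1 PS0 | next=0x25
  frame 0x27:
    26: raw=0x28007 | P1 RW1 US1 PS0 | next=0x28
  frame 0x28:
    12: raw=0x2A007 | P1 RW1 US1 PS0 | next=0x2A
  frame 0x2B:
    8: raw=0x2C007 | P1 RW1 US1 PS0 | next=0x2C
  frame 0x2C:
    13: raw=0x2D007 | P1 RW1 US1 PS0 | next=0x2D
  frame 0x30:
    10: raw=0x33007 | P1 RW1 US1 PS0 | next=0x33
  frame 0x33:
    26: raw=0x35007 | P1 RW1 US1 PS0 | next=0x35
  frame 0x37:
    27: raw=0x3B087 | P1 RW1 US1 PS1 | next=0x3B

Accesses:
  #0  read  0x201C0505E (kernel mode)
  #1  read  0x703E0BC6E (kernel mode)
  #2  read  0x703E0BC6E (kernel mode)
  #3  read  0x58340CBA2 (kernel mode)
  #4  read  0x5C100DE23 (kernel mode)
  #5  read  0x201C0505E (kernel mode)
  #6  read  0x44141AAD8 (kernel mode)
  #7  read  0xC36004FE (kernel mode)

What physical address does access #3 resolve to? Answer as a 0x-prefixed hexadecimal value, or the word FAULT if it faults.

Trace:
#0 VA=0x201C0505E (r,kernel):
  [0] read 0x16 idx=8: raw=0x1A007 flags P=1 W=1 U=1 S=0
  [1] read 0x1A idx=14: raw=0x1D007 flags P=1 W=1 U=1 S=0
  [2] read 0x1D idx=5: raw=0x1E007 flags P=1 W=1 U=1 S=0
  ⇒ phys 0x1E05E  [3 reads]
#1 VA=0x703E0BC6E (r,kernel):
  [0] read 0x16 idx=28: raw=0x1F007 flags P=1 W=1 U=1 S=0
  [1] read 0x1F idx=31: raw=0x21007 flags P=1 W=1 U=1 S=0
  [2] read 0x21 idx=11: raw=0x25007 flags P=1 W=1 U=1 S=0
  ⇒ phys 0x25C6E  [3 reads]
#2 VA=0x703E0BC6E (r,kernel):
  TLB hit vpn=0x703E0B → PA=0x25C6E
#3 VA=0x58340CBA2 (r,kernel):
  [0] read 0x16 idx=22: raw=0x27007 flags P=1 W=1 U=1 S=0
  [1] read 0x27 idx=26: raw=0x28007 flags P=1 W=1 U=1 S=0
  [2] read 0x28 idx=12: raw=0x2A007 flags P=1 W=1 U=1 S=0
  ⇒ phys 0x2ABA2  [3 reads]
#4 VA=0x5C100DE23 (r,kernel):
  [0] read 0x16 idx=23: raw=0x2B007 flags P=1 W=1 U=1 S=0
  [1] read 0x2B idx=8: raw=0x2C007 flags P=1 W=1 U=1 S=0
  [2] read 0x2C idx=13: raw=0x2D007 flags P=1 W=1 U=1 S=0
  ⇒ phys 0x2DE23  [3 reads]
#5 VA=0x201C0505E (r,kernel):
  TLB hit vpn=0x201C05 → PA=0x1E05E
#6 VA=0x44141AAD8 (r,kernel):
  [0] read 0x16 idx=17: raw=0x30007 flags P=1 W=1 U=1 S=0
  [1] read 0x30 idx=10: raw=0x33007 flags P=1 W=1 U=1 S=0
  [2] read 0x33 idx=26: raw=0x35007 flags P=1 W=1 U=1 S=0
  ⇒ phys 0x35AD8  [3 reads]
#7 VA=0xC36004FE (r,kernel):
  [0] read 0x16 idx=3: raw=0x37007 flags P=1 W=1 U=1 S=0
  [1] read 0x37 idx=27: raw=0x3B087 flags P=1 W=1 U=1 S=1
  ⇒ phys 0x3B4FE (huge @L1)  [2 reads]

Access #3 PA: 0x2ABA2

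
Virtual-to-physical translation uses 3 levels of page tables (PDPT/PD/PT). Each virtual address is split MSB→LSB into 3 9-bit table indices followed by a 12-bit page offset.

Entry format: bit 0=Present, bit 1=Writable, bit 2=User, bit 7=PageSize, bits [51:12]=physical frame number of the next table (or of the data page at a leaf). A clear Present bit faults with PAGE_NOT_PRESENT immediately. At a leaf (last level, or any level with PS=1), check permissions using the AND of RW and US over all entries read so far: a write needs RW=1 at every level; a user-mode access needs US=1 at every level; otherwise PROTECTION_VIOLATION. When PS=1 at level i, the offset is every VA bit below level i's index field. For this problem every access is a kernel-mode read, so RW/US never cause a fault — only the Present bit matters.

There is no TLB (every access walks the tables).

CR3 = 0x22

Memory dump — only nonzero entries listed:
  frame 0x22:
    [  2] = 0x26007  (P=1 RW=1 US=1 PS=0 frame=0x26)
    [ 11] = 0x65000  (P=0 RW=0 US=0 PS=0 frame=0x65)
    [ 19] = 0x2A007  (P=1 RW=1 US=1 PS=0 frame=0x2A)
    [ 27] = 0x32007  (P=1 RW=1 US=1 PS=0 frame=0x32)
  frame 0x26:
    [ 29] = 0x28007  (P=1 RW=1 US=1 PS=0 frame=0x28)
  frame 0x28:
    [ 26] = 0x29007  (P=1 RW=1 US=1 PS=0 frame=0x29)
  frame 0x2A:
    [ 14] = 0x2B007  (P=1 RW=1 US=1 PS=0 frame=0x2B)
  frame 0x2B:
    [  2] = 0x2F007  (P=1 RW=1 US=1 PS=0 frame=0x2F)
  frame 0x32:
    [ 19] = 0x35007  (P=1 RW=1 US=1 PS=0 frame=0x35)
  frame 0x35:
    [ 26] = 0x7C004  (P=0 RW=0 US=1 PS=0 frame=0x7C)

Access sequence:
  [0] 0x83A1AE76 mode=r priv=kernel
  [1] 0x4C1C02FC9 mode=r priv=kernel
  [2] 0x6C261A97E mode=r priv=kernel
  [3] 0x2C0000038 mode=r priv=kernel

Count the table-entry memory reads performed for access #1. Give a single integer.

Trace:
#0 VA=0x83A1AE76 (r,kernel):
  [0] read 0x22 idx=2: raw=0x26007 flags P=1 W=1 U=1 S=0
  [1] read 0x26 idx=29: raw=0x28007 flags P=1 W=1 U=1 S=0
  [2] read 0x28 idx=26: raw=0x29007 flags P=1 W=1 U=1 S=0
  ✓ 0x29E76  — 3 lookups
#1 VA=0x4C1C02FC9 (r,kernel):
  [0] read 0x22 idx=19: raw=0x2A007 flags P=1 W=1 U=1 S=0
  [1] read 0x2A idx=14: raw=0x2B007 flags P=1 W=1 U=1 S=0
  [2] read 0x2B idx=2: raw=0x2F007 flags P=1 W=1 U=1 S=0
  ✓ 0x2FFC9  — 3 lookups
#2 VA=0x6C261A97E (r,kernel):
  [0] read 0x22 idx=27: raw=0x32007 flags P=1 W=1 U=1 S=0
  [1] read 0x32 idx=19: raw=0x35007 flags P=1 W=1 U=1 S=0
  [2] read 0x35 idx=26: raw=0x7C004 flags P=0 W=0 U=1 S=0
  → PAGE_NOT_PRESENT  (3 entries read)
#3 VA=0x2C0000038 (r,kernel):
  [0] read 0x22 idx=11: raw=0x65000 flags P=0 W=0 U=0 S=0
  → PAGE_NOT_PRESENT  (1 entries read)

Entries read for #1: 3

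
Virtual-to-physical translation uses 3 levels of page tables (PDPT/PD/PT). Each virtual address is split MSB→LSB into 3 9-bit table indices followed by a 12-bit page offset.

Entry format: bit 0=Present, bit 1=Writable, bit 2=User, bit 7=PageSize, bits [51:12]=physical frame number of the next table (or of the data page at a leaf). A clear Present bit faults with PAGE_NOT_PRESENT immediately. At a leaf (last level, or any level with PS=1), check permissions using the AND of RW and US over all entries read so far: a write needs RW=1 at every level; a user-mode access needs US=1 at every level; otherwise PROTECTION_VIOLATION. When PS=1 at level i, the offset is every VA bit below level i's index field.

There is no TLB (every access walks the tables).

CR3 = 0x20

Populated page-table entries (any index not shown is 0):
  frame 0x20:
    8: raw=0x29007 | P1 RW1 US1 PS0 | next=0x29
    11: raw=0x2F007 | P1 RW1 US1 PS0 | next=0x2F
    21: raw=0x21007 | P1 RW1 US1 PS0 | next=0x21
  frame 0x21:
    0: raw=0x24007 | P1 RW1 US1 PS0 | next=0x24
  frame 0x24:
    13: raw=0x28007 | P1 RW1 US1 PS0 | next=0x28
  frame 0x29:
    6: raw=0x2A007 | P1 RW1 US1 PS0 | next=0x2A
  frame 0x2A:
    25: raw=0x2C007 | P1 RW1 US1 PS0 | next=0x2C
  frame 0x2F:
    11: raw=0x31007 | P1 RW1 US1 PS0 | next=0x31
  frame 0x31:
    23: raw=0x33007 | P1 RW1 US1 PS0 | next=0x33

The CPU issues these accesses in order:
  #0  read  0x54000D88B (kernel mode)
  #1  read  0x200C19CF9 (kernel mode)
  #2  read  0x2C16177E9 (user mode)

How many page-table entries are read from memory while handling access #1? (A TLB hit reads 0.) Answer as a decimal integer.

Per-access translation:
#0 VA=0x54000D88B (r,kernel):
  L0: frame=0x20 idx=21 entry=0x21007 [P=1 RW=1 US=1 PS=0]
  L1: frame=0x21 idx=0 entry=0x24007 [P=1 RW=1 US=1 PS=0]
  L2: frame=0x24 idx=13 entry=0x28007 [P=1 RW=1 US=1 PS=0]
  ✓ 0x2888B  — 3 lookups
#1 VA=0x200C19CF9 (r,kernel):
  L0: frame=0x20 idx=8 entry=0x29007 [P=1 RW=1 US=1 PS=0]
  L1: frame=0x29 idx=6 entry=0x2A007 [P=1 RW=1 US=1 PS=0]
  L2: frame=0x2A idx=25 entry=0x2C007 [P=1 RW=1 US=1 PS=0]
  ✓ 0x2CCF9  — 3 lookups
#2 VA=0x2C16177E9 (r,user):
  L0: frame=0x20 idx=11 entry=0x2F007 [P=1 RW=1 US=1 PS=0]
  L1: frame=0x2F idx=11 entry=0x31007 [P=1 RW=1 US=1 PS=0]
  L2: frame=0x31 idx=23 entry=0x33007 [P=1 RW=1 US=1 PS=0]
  ✓ 0x337E9  — 3 lookups

Entries read for #1: 3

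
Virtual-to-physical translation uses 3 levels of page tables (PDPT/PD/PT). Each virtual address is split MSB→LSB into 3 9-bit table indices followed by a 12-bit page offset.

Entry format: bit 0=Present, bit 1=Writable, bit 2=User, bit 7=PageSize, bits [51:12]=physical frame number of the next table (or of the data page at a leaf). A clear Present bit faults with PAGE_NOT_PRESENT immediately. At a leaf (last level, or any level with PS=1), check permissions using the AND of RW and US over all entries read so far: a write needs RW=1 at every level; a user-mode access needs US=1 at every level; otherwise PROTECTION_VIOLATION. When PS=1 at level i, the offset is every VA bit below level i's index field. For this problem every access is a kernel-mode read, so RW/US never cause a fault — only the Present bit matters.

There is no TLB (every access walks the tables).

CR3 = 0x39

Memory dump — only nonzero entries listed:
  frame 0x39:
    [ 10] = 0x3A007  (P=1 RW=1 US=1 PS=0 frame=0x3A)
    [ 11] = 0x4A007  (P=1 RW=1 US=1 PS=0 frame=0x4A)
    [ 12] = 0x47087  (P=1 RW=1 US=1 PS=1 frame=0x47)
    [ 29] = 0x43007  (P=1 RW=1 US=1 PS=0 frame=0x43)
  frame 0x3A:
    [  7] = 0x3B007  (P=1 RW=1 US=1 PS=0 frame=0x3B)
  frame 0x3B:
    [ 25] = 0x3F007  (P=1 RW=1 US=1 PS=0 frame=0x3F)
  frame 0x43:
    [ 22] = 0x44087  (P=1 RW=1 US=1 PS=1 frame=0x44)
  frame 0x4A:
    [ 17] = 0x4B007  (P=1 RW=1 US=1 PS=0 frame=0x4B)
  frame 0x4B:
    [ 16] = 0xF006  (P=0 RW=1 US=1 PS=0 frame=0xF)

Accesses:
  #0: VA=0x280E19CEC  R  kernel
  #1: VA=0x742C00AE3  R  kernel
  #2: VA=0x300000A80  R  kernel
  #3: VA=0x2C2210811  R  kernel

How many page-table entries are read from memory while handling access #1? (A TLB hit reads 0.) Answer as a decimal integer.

Trace:
#0 VA=0x280E19CEC (r,kernel):
  L0: frame=0x39 idx=10 entry=0x3A007 [P=1 RW=1 US=1 PS=0]
  L1: frame=0x3A idx=7 entry=0x3B007 [P=1 RW=1 US=1 PS=0]
  L2: frame=0x3B idx=25 entry=0x3F007 [P=1 RW=1 US=1 PS=0]
  → PA=0x3FCEC  (3 entries read)
#1 VA=0x742C00AE3 (r,kernel):
  L0: frame=0x39 idx=29 entry=0x43007 [P=1 RW=1 US=1 PS=0]
  L1: frame=0x43 idx=22 entry=0x44087 [P=1 RW=1 US=1 PS=1]
  → PA=0x44AE3 (huge @L1)  (2 entries read)
#2 VA=0x300000A80 (r,kernel):
  L0: frame=0x39 idx=12 entry=0x47087 [P=1 RW=1 US=1 PS=1]
  → PA=0x47A80 (huge @L0)  (1 entries read)
#3 VA=0x2C2210811 (r,kernel):
  L0: frame=0x39 idx=11 entry=0x4A007 [P=1 RW=1 US=1 PS=0]
  L1: frame=0x4A idx=17 entry=0x4B007 [P=1 RW=1 US=1 PS=0]
  L2: frame=0x4B idx=16 entry=0xF006 [P=0 RW=1 US=1 PS=0]
  ⇒ fault: PAGE_NOT_PRESENT  — 3 lookups

Entries read for #1: 2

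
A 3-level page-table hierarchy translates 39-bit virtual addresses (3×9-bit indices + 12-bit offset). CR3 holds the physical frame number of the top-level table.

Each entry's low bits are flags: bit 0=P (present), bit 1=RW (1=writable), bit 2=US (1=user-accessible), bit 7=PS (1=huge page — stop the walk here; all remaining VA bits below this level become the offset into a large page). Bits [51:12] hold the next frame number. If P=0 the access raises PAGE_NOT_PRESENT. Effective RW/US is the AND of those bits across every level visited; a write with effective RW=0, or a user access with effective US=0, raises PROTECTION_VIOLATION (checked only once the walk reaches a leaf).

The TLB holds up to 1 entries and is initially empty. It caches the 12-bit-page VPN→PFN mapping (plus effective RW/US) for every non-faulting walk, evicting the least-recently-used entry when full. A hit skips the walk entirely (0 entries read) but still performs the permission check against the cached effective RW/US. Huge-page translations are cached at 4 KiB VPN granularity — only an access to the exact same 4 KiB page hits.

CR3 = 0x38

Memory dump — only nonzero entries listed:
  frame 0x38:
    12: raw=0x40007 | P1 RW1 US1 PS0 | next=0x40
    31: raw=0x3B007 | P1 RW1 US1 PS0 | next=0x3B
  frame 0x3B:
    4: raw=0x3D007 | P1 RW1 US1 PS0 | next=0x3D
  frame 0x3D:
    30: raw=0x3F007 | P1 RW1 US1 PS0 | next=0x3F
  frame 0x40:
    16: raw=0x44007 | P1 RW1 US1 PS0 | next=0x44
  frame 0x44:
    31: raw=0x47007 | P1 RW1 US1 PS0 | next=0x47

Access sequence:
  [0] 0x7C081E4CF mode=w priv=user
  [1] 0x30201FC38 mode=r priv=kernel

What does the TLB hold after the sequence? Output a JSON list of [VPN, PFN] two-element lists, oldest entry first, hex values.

Walk each access:
#0 VA=0x7C081E4CF (w,user):
  L0: frame=0x38 idx=31 entry=0x3B007 [P=1 RW=1 US=1 PS=0]
  L1: frame=0x3B idx=4 entry=0x3D007 [P=1 RW=1 US=1 PS=0]
  L2: frame=0x3D idx=30 entry=0x3F007 [P=1 RW=1 US=1 PS=0]
  ⇒ phys 0x3F4CF  [3 reads]
#1 VA=0x30201FC38 (r,kernel):
  L0: frame=0x38 idx=12 entry=0x40007 [P=1 RW=1 US=1 PS=0]
  L1: frame=0x40 idx=16 entry=0x44007 [P=1 RW=1 US=1 PS=0]
  L2: frame=0x44 idx=31 entry=0x47007 [P=1 RW=1 US=1 PS=0]
  ⇒ phys 0x47C38  [3 reads]

TLB: [["0x30201F", "0x47"]]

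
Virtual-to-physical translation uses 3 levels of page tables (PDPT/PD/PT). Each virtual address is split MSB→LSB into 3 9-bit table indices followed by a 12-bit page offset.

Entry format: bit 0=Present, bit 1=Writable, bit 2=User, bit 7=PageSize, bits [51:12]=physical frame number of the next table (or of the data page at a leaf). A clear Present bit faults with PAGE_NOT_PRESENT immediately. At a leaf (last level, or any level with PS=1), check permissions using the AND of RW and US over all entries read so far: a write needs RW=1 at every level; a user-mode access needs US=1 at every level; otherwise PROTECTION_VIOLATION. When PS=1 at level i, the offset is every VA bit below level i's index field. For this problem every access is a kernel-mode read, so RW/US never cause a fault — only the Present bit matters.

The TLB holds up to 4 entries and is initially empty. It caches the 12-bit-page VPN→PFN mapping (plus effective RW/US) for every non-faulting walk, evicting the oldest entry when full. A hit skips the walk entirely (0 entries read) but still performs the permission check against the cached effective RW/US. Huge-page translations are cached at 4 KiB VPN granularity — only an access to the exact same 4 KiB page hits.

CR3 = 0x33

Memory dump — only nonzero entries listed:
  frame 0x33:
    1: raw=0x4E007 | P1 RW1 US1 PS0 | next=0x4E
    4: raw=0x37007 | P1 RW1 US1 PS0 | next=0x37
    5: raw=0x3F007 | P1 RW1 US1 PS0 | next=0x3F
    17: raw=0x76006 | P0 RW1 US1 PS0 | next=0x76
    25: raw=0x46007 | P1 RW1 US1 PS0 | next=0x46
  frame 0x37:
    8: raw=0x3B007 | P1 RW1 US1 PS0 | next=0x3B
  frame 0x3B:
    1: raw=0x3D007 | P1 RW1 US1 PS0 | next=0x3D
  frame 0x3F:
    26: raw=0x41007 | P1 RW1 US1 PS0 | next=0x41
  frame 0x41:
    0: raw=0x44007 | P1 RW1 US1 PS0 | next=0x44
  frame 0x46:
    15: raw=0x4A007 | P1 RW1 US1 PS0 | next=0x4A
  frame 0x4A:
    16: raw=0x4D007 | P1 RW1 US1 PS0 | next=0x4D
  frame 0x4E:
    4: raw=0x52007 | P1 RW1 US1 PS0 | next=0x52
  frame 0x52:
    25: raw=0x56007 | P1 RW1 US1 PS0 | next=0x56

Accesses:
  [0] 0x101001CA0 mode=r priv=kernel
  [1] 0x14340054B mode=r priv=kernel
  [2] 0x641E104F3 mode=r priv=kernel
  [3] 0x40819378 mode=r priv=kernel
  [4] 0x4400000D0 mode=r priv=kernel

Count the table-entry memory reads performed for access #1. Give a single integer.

Per-access translation:
#0 VA=0x101001CA0 (r,kernel):
  L0 @0x33[4] → 0x37007  P=1,RW=1,US=1,PS=0
  L1 @0x37[8] → 0x3B007  P=1,RW=1,US=1,PS=0
  L2 @0x3B[1] → 0x3D007  P=1,RW=1,US=1,PS=0
  → PA=0x3DCA0  (3 entries read)
#1 VA=0x14340054B (r,kernel):
  L0 @0x33[5] → 0x3F007  P=1,RW=1,US=1,PS=0
  L1 @0x3F[26] → 0x41007  P=1,RW=1,US=1,PS=0
  L2 @0x41[0] → 0x44007  P=1,RW=1,US=1,PS=0
  → PA=0x4454B  (3 entries read)
#2 VA=0x641E104F3 (r,kernel):
  L0 @0x33[25] → 0x46007  P=1,RW=1,US=1,PS=0
  L1 @0x46[15] → 0x4A007  P=1,RW=1,US=1,PS=0
  L2 @0x4A[16] → 0x4D007  P=1,RW=1,US=1,PS=0
  → PA=0x4D4F3  (3 entries read)
#3 VA=0x40819378 (r,kernel):
  L0 @0x33[1] → 0x4E007  P=1,RW=1,US=1,PS=0
  L1 @0x4E[4] → 0x52007  P=1,RW=1,US=1,PS=0
  L2 @0x52[25] → 0x56007  P=1,RW=1,US=1,PS=0
  → PA=0x56378  (3 entries read)
#4 VA=0x4400000D0 (r,kernel):
  L0 @0x33[17] → 0x76006  P=0,RW=1,US=1,PS=0
  → PAGE_NOT_PRESENT  (1 entries read)

Entries read for #1: 3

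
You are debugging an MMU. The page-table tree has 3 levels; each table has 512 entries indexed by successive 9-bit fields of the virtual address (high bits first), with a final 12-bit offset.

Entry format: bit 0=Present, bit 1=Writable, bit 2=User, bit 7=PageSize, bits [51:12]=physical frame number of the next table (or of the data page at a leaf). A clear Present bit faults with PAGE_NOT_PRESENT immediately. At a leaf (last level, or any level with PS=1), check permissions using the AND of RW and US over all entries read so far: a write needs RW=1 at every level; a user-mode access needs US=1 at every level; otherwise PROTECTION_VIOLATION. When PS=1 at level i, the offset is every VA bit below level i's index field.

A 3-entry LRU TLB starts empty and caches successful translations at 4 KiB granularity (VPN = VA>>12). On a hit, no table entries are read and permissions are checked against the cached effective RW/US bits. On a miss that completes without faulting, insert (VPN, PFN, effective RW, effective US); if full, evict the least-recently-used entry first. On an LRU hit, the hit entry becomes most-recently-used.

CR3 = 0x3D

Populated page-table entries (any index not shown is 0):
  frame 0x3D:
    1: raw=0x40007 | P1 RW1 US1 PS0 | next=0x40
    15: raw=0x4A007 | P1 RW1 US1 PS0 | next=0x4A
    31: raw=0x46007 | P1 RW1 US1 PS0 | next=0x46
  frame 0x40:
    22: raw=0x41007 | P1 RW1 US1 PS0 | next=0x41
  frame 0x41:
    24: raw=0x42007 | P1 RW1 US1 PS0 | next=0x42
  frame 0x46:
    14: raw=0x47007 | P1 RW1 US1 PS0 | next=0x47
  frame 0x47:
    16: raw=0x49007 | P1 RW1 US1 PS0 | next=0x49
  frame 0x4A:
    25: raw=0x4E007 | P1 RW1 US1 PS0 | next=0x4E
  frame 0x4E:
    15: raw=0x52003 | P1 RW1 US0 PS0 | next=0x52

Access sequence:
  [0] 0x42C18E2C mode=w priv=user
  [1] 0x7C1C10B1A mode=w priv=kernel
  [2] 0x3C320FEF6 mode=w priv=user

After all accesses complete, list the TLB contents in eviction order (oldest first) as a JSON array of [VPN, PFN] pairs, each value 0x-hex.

Walk each access:
#0 VA=0x42C18E2C (w,user):
  [0] read 0x3D idx=1: raw=0x40007 flags P=1 W=1 U=1 S=0
  [1] read 0x40 idx=22: raw=0x41007 flags P=1 W=1 U=1 S=0
  [2] read 0x41 idx=24: raw=0x42007 flags P=1 W=1 U=1 S=0
  ✓ 0x42E2C  — 3 lookups
#1 VA=0x7C1C10B1A (w,kernel):
  [0] read 0x3D idx=31: raw=0x46007 flags P=1 W=1 U=1 S=0
  [1] read 0x46 idx=14: raw=0x47007 flags P=1 W=1 U=1 S=0
  [2] read 0x47 idx=16: raw=0x49007 flags P=1 W=1 U=1 S=0
  ✓ 0x49B1A  — 3 lookups
#2 VA=0x3C320FEF6 (w,user):
  [0] read 0x3D idx=15: raw=0x4A007 flags P=1 W=1 U=1 S=0
  [1] read 0x4A idx=25: raw=0x4E007 flags P=1 W=1 U=1 S=0
  [2] read 0x4E idx=15: raw=0x52003 flags P=1 W=1 U=0 S=0
  ✗ PROTECTION_VIOLATION  [3 reads]

TLB: [["0x42C18", "0x42"], ["0x7C1C10", "0x49"]]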